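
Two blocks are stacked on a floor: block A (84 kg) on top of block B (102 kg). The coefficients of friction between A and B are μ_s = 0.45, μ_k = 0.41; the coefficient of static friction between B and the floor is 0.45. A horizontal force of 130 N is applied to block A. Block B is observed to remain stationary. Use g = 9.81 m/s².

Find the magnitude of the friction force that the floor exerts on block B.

f ≈ 130 N

Normal force at the A–B interface: N₁ = m_A g = 824 N.
Maximum static friction on A from B: μ_s N₁ = 0.45×824 = 370.8 N.
Since P = 130 N ≤ 370.8 N, A does not slip on B; friction on A equals P = 130 N.
B experiences an equal 130 N forward from A (third law). B is in equilibrium, so the floor supplies f₂ = 130 N of static friction (limit μ_s(m_A+m_B)g = 821.1 N, not exceeded).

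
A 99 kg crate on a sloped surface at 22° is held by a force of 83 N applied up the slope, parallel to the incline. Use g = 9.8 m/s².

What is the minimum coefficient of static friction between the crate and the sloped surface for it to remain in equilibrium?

μ_s,min ≈ 0.312

N = m g cos θ = 899.6 N.
Friction must make up the shortfall along the incline: f = m g sin θ − P = 363.4 − 83 = 280.4 N.
At the threshold f = μ_s N, so μ_s,min = 280.4/899.6 = 0.312.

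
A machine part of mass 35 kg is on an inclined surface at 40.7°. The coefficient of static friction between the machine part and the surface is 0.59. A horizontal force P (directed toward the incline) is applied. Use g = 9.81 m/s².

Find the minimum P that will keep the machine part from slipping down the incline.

The machine part tends to slide down (tan θ > μ_s), so at the point of impending slip friction acts up-slope at its limit: f = μ_s N.
Perpendicular to the incline: N = m g cos θ + P sin θ.
Along the incline: P cos θ + μ_s N = m g sin θ, i.e. P cos θ + μ_s (m g cos θ + P sin θ) = m g sin θ.
Solving, P (cos θ + μ_s sin θ) = m g (sin θ − μ_s cos θ), so P = 343×0.2048/1.143 = 61.5 N.

P_min ≈ 61.5 N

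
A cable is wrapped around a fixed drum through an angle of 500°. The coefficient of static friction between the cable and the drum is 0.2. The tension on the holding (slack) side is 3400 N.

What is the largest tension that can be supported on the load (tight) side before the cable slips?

T_max ≈ 19500 N

At impending slip the capstan equation gives T₂/T₁ = e^{μβ} with β in radians.
β = 500° × π/180 = 8.727 rad.
e^{μβ} = e^{0.2×8.727} = 5.728.
T₂ = T₁ · e^{μβ} = 3400 × 5.728 = 19500 N.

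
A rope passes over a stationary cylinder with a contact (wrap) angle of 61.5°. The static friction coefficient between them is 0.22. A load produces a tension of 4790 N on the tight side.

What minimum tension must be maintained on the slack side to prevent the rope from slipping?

T_min ≈ 3780 N

Capstan equation at impending slip: T_tight/T_slack = e^{μβ}.
β = 61.5° = 1.073 rad; e^{μβ} = e^{0.22×1.073} = 1.266.
T_slack = T_tight / e^{μβ} = 4790 / 1.266 = 3780 N.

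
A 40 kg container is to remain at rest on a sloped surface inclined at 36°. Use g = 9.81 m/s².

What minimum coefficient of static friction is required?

At the slip threshold m g sin θ = μ_s m g cos θ, so μ_s,min = tan θ.
μ_s,min = tan 36° = 0.727.

μ_s,min ≈ 0.727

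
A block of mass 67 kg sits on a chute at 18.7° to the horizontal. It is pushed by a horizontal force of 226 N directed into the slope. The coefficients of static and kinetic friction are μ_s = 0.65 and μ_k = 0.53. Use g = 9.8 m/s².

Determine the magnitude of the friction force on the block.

Resolve perpendicular to the incline: N = m g cos θ + P sin θ = 67×9.8×cos 18.7° + 226×sin 18.7° = 694.4 N.
Parallel to the incline: P cos θ − m g sin θ = 214.1 − 210.5 = 3.555 N; the friction needed to balance this is 3.555 N acting down the slope.
Maximum static friction: μ_s N = 0.65 × 694.4 = 451.4 N.
Since 3.555 N is within the 451.4 N limit, the block stays put and friction is exactly 3.56 N.

f ≈ 3.56 N (down the incline)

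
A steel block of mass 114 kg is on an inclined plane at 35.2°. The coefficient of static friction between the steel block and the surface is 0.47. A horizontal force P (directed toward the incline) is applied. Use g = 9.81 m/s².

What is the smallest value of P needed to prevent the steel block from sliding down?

P_min ≈ 198 N

The steel block tends to slide down (tan θ > μ_s), so at the point of impending slip friction acts up-slope at its limit: f = μ_s N.
Perpendicular to the incline: N = m g cos θ + P sin θ.
Along the incline: P cos θ + μ_s N = m g sin θ, i.e. P cos θ + μ_s (m g cos θ + P sin θ) = m g sin θ.
Solving, P (cos θ + μ_s sin θ) = m g (sin θ − μ_s cos θ), so P = 1120×0.1924/1.088 = 198 N.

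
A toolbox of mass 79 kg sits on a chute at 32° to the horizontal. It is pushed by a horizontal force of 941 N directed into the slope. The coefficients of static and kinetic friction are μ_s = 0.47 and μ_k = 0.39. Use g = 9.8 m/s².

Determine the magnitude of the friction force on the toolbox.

f ≈ 388 N (down the incline)

Resolve perpendicular to the incline: N = m g cos θ + P sin θ = 79×9.8×cos 32° + 941×sin 32° = 1155 N.
Parallel to the incline: P cos θ − m g sin θ = 798 − 410.3 = 387.7 N; the friction needed to balance this is 387.7 N acting down the slope.
The limit of static friction is μ_s N = 543 N.
|f_req| = 387.7 ≤ 543 N → the toolbox is in equilibrium; friction equals the required value.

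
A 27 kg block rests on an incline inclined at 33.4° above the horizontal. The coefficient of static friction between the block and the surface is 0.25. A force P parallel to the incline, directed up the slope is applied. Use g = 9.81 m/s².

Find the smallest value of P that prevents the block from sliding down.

P_min ≈ 90.5 N

The block tends to slide down (tan θ > μ_s), so at the point of impending slip friction acts up-slope at its limit: f = μ_s N.
P is parallel to the surface, so N = m g cos θ = 221 N.
Along the incline: P + μ_s N = m g sin θ, so P = 146 − 0.25×221 = 90.5 N.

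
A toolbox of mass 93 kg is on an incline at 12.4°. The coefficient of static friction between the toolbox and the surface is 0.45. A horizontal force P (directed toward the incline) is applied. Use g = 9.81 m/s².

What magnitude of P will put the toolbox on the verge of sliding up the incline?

P ≈ 678 N

At impending motion up the slope, friction acts down-slope at its limit: f = μ_s N.
Perpendicular to the incline: N = m g cos θ + P sin θ.
Along the incline: P cos θ = m g sin θ + μ_s N = m g sin θ + μ_s (m g cos θ + P sin θ).
Solving, P (cos θ − μ_s sin θ) = m g (sin θ + μ_s cos θ), so P = 93×9.81×(sin 12.4° + 0.45 cos 12.4°)/(cos 12.4° − 0.45 sin 12.4°) = 912×0.6542/0.88 = 678 N.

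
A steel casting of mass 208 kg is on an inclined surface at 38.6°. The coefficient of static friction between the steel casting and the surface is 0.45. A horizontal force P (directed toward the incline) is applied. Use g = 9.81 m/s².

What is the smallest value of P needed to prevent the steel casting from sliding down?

P_min ≈ 523 N

The steel casting tends to slide down (tan θ > μ_s), so at the point of impending slip friction acts up-slope at its limit: f = μ_s N.
Perpendicular to the incline: N = m g cos θ + P sin θ.
Along the incline: P cos θ + μ_s N = m g sin θ, i.e. P cos θ + μ_s (m g cos θ + P sin θ) = m g sin θ.
Solving, P (cos θ + μ_s sin θ) = m g (sin θ − μ_s cos θ), so P = 2040×0.2722/1.062 = 523 N.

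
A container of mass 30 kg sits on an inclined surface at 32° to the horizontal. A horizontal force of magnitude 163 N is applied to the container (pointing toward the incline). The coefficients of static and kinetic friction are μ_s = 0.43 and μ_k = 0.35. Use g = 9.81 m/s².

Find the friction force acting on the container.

Normal direction: N = m g cos θ + P sin θ = 336 N.
Along the incline, the net driving force (taking up-slope positive) is P cos θ − m g sin θ = 138.2 − 156 = -17.72 N, so equilibrium requires friction f = 17.72 N (up-slope).
Maximum static friction: μ_s N = 0.43 × 336 = 144.5 N.
Since 17.72 N is within the 144.5 N limit, the container stays put and friction is exactly 17.7 N.

f ≈ 17.7 N (up the incline)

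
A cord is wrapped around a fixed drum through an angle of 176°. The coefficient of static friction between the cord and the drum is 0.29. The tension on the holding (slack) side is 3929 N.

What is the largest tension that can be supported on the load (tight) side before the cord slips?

At impending slip the capstan equation gives T₂/T₁ = e^{μβ} with β in radians.
β = 176° × π/180 = 3.072 rad.
e^{μβ} = e^{0.29×3.072} = 2.437.
T₂ = T₁ · e^{μβ} = 3929 × 2.437 = 9580 N.

T_max ≈ 9580 N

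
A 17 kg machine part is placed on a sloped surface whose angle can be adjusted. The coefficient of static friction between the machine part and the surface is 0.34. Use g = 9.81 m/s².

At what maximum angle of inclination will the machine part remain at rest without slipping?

At the slip threshold, m g sin θ = μ_s · m g cos θ, so tan θ = μ_s.
θ_max = arctan(0.34) = 18.8°.

θ_max ≈ 18.8°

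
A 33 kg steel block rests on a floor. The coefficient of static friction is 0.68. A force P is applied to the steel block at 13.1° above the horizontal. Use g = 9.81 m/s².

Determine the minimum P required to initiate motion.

P ≈ 195 N

N = m g − P sin α (the pull lifts the steel block).
At impending slip, P cos α = μ_s N = μ_s (m g − P sin α).
Solving: P (cos α + μ_s sin α) = μ_s m g → P = 0.68×324/(cos 13.1° + 0.68 sin 13.1°) = 220/1.128 = 195 N.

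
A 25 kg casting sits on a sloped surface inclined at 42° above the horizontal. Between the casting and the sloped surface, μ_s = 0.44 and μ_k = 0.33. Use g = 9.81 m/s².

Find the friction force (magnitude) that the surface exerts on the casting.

f ≈ 60.1 N (up the incline)

Perpendicular to the surface, N = m g cos θ = 25·9.81·cos 42° = 182.3 N.
For equilibrium along the incline, friction must balance the weight component: f = m g sin θ = 164.1 N up the slope.
Maximum static friction available: μ_s N = 0.44 × 182.3 = 80.19 N.
Since |164.1| > 80.19 N, static friction cannot hold it; the casting slides down the incline and kinetic friction applies: f = μ_k N = 0.33 × 182.3 = 60.1 N.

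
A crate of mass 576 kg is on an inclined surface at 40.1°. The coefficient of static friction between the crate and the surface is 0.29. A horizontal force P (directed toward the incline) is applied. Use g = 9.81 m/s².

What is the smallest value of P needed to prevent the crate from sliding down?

The crate tends to slide down (tan θ > μ_s), so at the point of impending slip friction acts up-slope at its limit: f = μ_s N.
Perpendicular to the incline: N = m g cos θ + P sin θ.
Along the incline: P cos θ + μ_s N = m g sin θ, i.e. P cos θ + μ_s (m g cos θ + P sin θ) = m g sin θ.
Solving, P (cos θ + μ_s sin θ) = m g (sin θ − μ_s cos θ), so P = 5650×0.4223/0.9517 = 2510 N.

P_min ≈ 2510 N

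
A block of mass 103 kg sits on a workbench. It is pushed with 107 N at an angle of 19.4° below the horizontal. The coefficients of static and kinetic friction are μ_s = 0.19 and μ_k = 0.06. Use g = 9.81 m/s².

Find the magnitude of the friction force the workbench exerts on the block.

f ≈ 101 N

N = m g + P sin α = 1010 + 107×sin 19.4° = 1046 N.
The horizontal driving force is P cos α = 100.9 N, so equilibrium needs friction f = 100.9 N.
μ_s N = 0.19 × 1046 = 198.7 N.
100.9 ≤ 198.7 N → static; friction equals the required 101 N.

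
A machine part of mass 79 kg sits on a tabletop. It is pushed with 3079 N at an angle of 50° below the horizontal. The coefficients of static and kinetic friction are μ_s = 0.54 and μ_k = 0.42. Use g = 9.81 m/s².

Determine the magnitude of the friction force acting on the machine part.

Vertical equilibrium gives N = m g + P sin α = 3134 N.
Horizontally, friction must balance P cos α = 1979 N.
The static-friction limit is μ_s N = 1692 N.
1979 > 1692 N → the machine part slides; f = μ_k N = 0.42×3134 = 1320 N.

f ≈ 1320 N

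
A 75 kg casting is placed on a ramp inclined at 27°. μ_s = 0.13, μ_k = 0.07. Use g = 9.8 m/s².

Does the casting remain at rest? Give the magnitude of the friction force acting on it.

f ≈ 45.8 N

N = m g cos θ = 655 N.
Down-slope weight component: m g sin θ = 334 N.
μ_s N = 85.1 N.
334 > 85.1 N, so it slides; kinetic friction f = μ_k N = 0.07×655 = 45.8 N.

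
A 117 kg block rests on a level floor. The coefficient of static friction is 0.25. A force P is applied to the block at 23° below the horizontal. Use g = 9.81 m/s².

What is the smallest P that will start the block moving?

P ≈ 349 N

N = m g + P sin α (the push presses the block into the level floor).
At impending slip, P cos α = μ_s N = μ_s (m g + P sin α).
Solving: P (cos α − μ_s sin α) = μ_s m g → P = 0.25×1150/(cos 23° − 0.25 sin 23°) = 287/0.8228 = 349 N.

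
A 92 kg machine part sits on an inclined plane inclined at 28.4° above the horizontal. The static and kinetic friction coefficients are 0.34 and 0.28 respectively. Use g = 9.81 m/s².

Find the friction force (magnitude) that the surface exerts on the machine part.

Perpendicular to the surface, N = m g cos θ = 92·9.81·cos 28.4° = 793.9 N.
Along the slope the weight component is m g sin θ = 429.3 N; friction must supply exactly this, acting up-slope.
Static friction can supply at most μ_s N = 269.9 N.
Since |429.3| > 269.9 N, static friction cannot hold it; the machine part slides down the incline and kinetic friction applies: f = μ_k N = 0.28 × 793.9 = 222 N.

f ≈ 222 N (up the incline)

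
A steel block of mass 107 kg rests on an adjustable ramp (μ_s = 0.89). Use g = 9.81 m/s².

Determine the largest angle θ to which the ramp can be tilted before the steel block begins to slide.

At the slip threshold, m g sin θ = μ_s · m g cos θ, so tan θ = μ_s.
θ_max = arctan(0.89) = 41.7°.

θ_max ≈ 41.7°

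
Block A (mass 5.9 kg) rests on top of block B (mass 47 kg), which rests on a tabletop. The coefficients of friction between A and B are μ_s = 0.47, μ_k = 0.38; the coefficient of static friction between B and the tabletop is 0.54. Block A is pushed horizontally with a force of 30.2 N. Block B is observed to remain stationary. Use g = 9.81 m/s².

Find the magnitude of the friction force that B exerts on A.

Between the blocks, N₁ = m_A g = 57.88 N.
So the A–B interface can sustain at most μ_s N₁ = 27.2 N of static friction.
Since P = 30.2 N > 27.2 N, A slides on B; the A–B friction is kinetic: f₁ = μ_k N₁ = 0.38×57.88 = 22 N.
By Newton's third law B feels 22 N forward from A. With B stationary, the floor's static friction on B balances it: f₂ = 22 N (well within μ_s(m_A+m_B)g = 280.2 N).

f ≈ 22 N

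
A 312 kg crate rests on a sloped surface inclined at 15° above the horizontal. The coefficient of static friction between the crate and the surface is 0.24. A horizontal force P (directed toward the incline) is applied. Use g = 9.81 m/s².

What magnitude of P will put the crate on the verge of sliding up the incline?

P ≈ 1660 N

At impending motion up the slope, friction acts down-slope at its limit: f = μ_s N.
Perpendicular to the incline: N = m g cos θ + P sin θ.
Along the incline: P cos θ = m g sin θ + μ_s N = m g sin θ + μ_s (m g cos θ + P sin θ).
Solving, P (cos θ − μ_s sin θ) = m g (sin θ + μ_s cos θ), so P = 312×9.81×(sin 15° + 0.24 cos 15°)/(cos 15° − 0.24 sin 15°) = 3060×0.4906/0.9038 = 1660 N.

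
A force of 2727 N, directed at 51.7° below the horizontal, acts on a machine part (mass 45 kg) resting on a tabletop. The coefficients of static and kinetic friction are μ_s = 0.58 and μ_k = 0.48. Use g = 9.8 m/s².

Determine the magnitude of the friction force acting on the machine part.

f ≈ 1240 N

The vertical component of P adds to the normal force: N = m g + P sin α = 441 + 2140 = 2581 N.
For equilibrium, f = P cos α = 2727×cos 51.7° = 1690 N.
μ_s N = 0.58 × 2581 = 1497 N.
1690 > 1497 N → the machine part slides; f = μ_k N = 0.48×2581 = 1240 N.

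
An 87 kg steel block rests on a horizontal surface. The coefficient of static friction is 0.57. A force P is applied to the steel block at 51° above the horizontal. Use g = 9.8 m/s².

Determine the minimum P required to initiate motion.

P ≈ 453 N

N = m g − P sin α (the pull lifts the steel block).
At impending slip, P cos α = μ_s N = μ_s (m g − P sin α).
Solving: P (cos α + μ_s sin α) = μ_s m g → P = 0.57×853/(cos 51° + 0.57 sin 51°) = 486/1.072 = 453 N.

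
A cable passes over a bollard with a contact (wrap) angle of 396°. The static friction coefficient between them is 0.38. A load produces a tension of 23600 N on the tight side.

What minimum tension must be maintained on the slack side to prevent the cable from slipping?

T_min ≈ 1710 N

Capstan equation at impending slip: T_tight/T_slack = e^{μβ}.
β = 396° = 6.912 rad; e^{μβ} = e^{0.38×6.912} = 13.82.
T_slack = T_tight / e^{μβ} = 23600 / 13.82 = 1710 N.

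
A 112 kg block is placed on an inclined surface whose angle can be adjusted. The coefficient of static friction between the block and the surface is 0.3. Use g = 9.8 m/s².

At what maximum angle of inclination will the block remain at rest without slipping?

θ_max ≈ 16.7°

At the slip threshold, m g sin θ = μ_s · m g cos θ, so tan θ = μ_s.
θ_max = arctan(0.3) = 16.7°.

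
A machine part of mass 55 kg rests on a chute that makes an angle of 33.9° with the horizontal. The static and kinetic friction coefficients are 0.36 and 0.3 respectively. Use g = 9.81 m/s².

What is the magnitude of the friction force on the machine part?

Normal force: N = m g cos θ = 55 × 9.81 × cos 33.9° = 447.8 N.
Along the slope the weight component is m g sin θ = 300.9 N; friction must supply exactly this, acting up-slope.
The static-friction ceiling is μ_s N = 0.36 × 447.8 = 161.2 N.
|300.9| exceeds 161.2 N, so the machine part slips down-slope; friction is kinetic, f = μ_k N = 0.3×447.8 = 134 N.

f ≈ 134 N (up the incline)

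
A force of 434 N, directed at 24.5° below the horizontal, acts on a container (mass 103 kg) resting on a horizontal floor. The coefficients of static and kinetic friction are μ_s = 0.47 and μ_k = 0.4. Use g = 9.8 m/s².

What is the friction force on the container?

f ≈ 395 N

The vertical component of P adds to the normal force: N = m g + P sin α = 1009 + 180 = 1189 N.
Horizontally, friction must balance P cos α = 394.9 N.
μ_s N = 0.47 × 1189 = 559 N.
Since 394.9 N does not exceed the limit, the container stays at rest and f = 395 N.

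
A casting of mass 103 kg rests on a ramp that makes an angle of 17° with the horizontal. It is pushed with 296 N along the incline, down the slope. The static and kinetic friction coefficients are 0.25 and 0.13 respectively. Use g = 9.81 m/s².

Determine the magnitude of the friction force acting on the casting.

f ≈ 126 N (up the incline)

The normal reaction is N = m g cos θ = 966.3 N.
For equilibrium along the incline the friction force must supply f = m g sin θ + P = 295.4 + 296 = 591.4 N (positive meaning up-slope).
The static-friction ceiling is μ_s N = 0.25 × 966.3 = 241.6 N.
Since |591.4| > 241.6 N, static friction cannot hold it; the casting slides down the incline and kinetic friction applies: f = μ_k N = 0.13 × 966.3 = 126 N.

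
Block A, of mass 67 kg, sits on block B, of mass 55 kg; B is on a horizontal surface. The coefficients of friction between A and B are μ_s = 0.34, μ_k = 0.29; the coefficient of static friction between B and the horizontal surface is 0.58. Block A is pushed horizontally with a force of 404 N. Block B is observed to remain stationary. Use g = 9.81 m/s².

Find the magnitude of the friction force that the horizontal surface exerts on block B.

f ≈ 191 N

The normal force B exerts on A is simply A's weight, N₁ = 657.3 N.
Maximum static friction on A from B: μ_s N₁ = 0.34×657.3 = 223.5 N.
P = 404 N exceeds that limit, so A slips over B and the interface friction becomes kinetic: f₁ = μ_k N₁ = 0.29×657.3 = 191 N.
B experiences an equal 191 N forward from A (third law). B is in equilibrium, so the floor supplies f₂ = 191 N of static friction (limit μ_s(m_A+m_B)g = 694.2 N, not exceeded).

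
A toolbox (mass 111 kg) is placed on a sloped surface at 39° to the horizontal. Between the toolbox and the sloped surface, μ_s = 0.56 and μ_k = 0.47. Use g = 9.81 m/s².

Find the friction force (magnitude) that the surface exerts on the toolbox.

Perpendicular to the surface, N = m g cos θ = 111·9.81·cos 39° = 846.2 N.
For equilibrium along the incline, friction must balance the weight component: f = m g sin θ = 685.3 N up the slope.
Maximum static friction available: μ_s N = 0.56 × 846.2 = 473.9 N.
Since |685.3| > 473.9 N, static friction cannot hold it; the toolbox slides down the incline and kinetic friction applies: f = μ_k N = 0.47 × 846.2 = 398 N.

f ≈ 398 N (up the incline)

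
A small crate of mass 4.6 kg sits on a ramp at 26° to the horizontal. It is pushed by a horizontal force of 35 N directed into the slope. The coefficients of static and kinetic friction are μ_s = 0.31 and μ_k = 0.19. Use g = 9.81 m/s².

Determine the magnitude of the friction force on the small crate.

Resolve perpendicular to the incline: N = m g cos θ + P sin θ = 4.6×9.81×cos 26° + 35×sin 26° = 55.9 N.
Parallel to the incline: P cos θ − m g sin θ = 31.46 − 19.78 = 11.68 N; the friction needed to balance this is 11.68 N acting down the slope.
The limit of static friction is μ_s N = 17.33 N.
Since 11.68 N is within the 17.33 N limit, the small crate stays put and friction is exactly 11.7 N.

f ≈ 11.7 N (down the incline)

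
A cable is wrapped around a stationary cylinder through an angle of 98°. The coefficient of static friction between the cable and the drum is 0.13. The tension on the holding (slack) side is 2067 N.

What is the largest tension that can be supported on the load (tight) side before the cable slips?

At impending slip the capstan equation gives T₂/T₁ = e^{μβ} with β in radians.
β = 98° × π/180 = 1.71 rad.
e^{μβ} = e^{0.13×1.71} = 1.249.
T₂ = T₁ · e^{μβ} = 2067 × 1.249 = 2580 N.

T_max ≈ 2580 N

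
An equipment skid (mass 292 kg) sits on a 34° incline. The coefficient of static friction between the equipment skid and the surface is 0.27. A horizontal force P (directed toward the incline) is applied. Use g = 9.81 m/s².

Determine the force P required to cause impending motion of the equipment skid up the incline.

P ≈ 3310 N

At impending motion up the slope, friction acts down-slope at its limit: f = μ_s N.
Perpendicular to the incline: N = m g cos θ + P sin θ.
Along the incline: P cos θ = m g sin θ + μ_s N = m g sin θ + μ_s (m g cos θ + P sin θ).
Solving, P (cos θ − μ_s sin θ) = m g (sin θ + μ_s cos θ), so P = 292×9.81×(sin 34° + 0.27 cos 34°)/(cos 34° − 0.27 sin 34°) = 2860×0.783/0.6781 = 3310 N.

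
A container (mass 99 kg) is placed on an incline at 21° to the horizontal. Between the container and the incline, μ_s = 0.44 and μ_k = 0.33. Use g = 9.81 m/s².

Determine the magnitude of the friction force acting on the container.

Normal force: N = m g cos θ = 99 × 9.81 × cos 21° = 906.7 N.
Along the slope the weight component is m g sin θ = 348 N; friction must supply exactly this, acting up-slope.
The static-friction ceiling is μ_s N = 0.44 × 906.7 = 398.9 N.
Since |348| ≤ 398.9 N, the container remains in static equilibrium and friction takes exactly the required value.

f ≈ 348 N (up the incline)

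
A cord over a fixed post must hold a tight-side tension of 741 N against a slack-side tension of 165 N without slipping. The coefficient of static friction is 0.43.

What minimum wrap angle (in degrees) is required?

β_min ≈ 200°

T₂/T₁ = e^{μβ} → β = ln(T₂/T₁)/μ.
β = ln(741/165)/0.43 = 1.502/0.43 = 3.493 rad.
In degrees: β = 3.493 × 180/π = 200°.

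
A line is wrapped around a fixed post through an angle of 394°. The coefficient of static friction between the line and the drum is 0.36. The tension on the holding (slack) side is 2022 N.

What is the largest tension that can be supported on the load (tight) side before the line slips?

T_max ≈ 24000 N

At impending slip the capstan equation gives T₂/T₁ = e^{μβ} with β in radians.
β = 394° × π/180 = 6.877 rad.
e^{μβ} = e^{0.36×6.877} = 11.89.
T₂ = T₁ · e^{μβ} = 2022 × 11.89 = 24000 N.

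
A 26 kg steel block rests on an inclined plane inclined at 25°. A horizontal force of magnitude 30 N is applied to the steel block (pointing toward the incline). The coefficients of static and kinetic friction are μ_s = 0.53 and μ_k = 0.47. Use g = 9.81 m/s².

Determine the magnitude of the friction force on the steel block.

f ≈ 80.6 N (up the incline)

Resolve perpendicular to the incline: N = m g cos θ + P sin θ = 26×9.81×cos 25° + 30×sin 25° = 243.8 N.
Along the incline, the net driving force (taking up-slope positive) is P cos θ − m g sin θ = 27.19 − 107.8 = -80.6 N, so equilibrium requires friction f = 80.6 N (up-slope).
Maximum static friction: μ_s N = 0.53 × 243.8 = 129.2 N.
|f_req| = 80.6 ≤ 129.2 N → the steel block is in equilibrium; friction equals the required value.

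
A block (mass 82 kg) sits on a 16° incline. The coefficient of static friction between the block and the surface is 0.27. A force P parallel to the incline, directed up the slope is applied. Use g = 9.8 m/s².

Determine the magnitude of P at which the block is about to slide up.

At impending motion up the slope, friction acts down-slope at its limit: f = μ_s N.
P is parallel to the surface, so N = m g cos θ = 772 N.
Along the incline: P = m g sin θ + μ_s N = 222 + 0.27×772 = 430 N.

P ≈ 430 N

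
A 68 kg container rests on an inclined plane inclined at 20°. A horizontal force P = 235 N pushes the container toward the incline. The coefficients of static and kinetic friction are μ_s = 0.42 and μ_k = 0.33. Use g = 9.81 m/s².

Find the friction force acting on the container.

f ≈ 7.33 N (up the incline)

Resolve perpendicular to the incline: N = m g cos θ + P sin θ = 68×9.81×cos 20° + 235×sin 20° = 707.2 N.
Along the incline, the net driving force (taking up-slope positive) is P cos θ − m g sin θ = 220.8 − 228.2 = -7.327 N, so equilibrium requires friction f = 7.327 N (up-slope).
The limit of static friction is μ_s N = 297 N.
Since 7.327 N is within the 297 N limit, the container stays put and friction is exactly 7.33 N.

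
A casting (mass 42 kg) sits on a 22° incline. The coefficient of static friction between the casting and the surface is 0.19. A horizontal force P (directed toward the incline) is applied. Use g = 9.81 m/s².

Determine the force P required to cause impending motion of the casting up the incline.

At impending motion up the slope, friction acts down-slope at its limit: f = μ_s N.
Perpendicular to the incline: N = m g cos θ + P sin θ.
Along the incline: P cos θ = m g sin θ + μ_s N = m g sin θ + μ_s (m g cos θ + P sin θ).
Solving, P (cos θ − μ_s sin θ) = m g (sin θ + μ_s cos θ), so P = 42×9.81×(sin 22° + 0.19 cos 22°)/(cos 22° − 0.19 sin 22°) = 412×0.5508/0.856 = 265 N.

P ≈ 265 N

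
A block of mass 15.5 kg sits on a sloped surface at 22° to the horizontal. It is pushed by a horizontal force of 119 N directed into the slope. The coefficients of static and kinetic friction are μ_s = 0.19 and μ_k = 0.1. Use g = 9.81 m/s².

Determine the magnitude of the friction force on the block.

f ≈ 18.6 N (down the incline)

The horizontal push has a component P sin θ into the surface, so N = m g cos θ + P sin θ = 141 + 44.58 = 185.6 N.
Along the incline, the net driving force (taking up-slope positive) is P cos θ − m g sin θ = 110.3 − 56.96 = 53.37 N, so equilibrium requires friction f = -53.37 N (down-slope).
Maximum static friction: μ_s N = 0.19 × 185.6 = 35.26 N.
|f_req| = 53.37 > 35.26 N → the block slides up the incline; f = μ_k N = 0.1 × 185.6 = 18.6 N.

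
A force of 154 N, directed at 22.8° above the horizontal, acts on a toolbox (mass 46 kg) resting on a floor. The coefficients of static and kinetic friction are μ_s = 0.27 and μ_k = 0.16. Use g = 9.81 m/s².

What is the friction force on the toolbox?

The vertical component of P reduces the normal force: N = m g − P sin α = 451.3 − 59.68 = 391.6 N.
Horizontally, friction must balance P cos α = 142 N.
The static-friction limit is μ_s N = 105.7 N.
The required friction exceeds μ_s N, so the toolbox moves and f = μ_k N = 62.7 N.

f ≈ 62.7 N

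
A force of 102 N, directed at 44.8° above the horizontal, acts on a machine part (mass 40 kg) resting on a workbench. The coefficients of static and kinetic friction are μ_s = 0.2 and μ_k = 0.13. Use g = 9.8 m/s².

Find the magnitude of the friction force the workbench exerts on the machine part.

Vertical equilibrium gives N = m g − P sin α = 320.1 N.
The horizontal driving force is P cos α = 72.38 N, so equilibrium needs friction f = 72.38 N.
The static-friction limit is μ_s N = 64.03 N.
The required friction exceeds μ_s N, so the machine part moves and f = μ_k N = 41.6 N.

f ≈ 41.6 N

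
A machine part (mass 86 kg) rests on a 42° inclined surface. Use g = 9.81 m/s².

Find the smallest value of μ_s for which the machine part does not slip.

At the slip threshold m g sin θ = μ_s m g cos θ, so μ_s,min = tan θ.
μ_s,min = tan 42° = 0.9.

μ_s,min ≈ 0.9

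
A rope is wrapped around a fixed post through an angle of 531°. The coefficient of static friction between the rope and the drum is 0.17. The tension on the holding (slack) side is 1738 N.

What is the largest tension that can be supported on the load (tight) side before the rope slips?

T_max ≈ 8400 N

At impending slip the capstan equation gives T₂/T₁ = e^{μβ} with β in radians.
β = 531° × π/180 = 9.268 rad.
e^{μβ} = e^{0.17×9.268} = 4.833.
T₂ = T₁ · e^{μβ} = 1738 × 4.833 = 8400 N.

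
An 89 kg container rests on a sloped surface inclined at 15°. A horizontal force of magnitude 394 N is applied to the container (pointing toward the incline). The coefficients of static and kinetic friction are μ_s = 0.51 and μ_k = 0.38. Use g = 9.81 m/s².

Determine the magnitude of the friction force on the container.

f ≈ 155 N (down the incline)

The horizontal push has a component P sin θ into the surface, so N = m g cos θ + P sin θ = 843.3 + 102 = 945.3 N.
Parallel to the incline: P cos θ − m g sin θ = 380.6 − 226 = 154.6 N; the friction needed to balance this is 154.6 N acting down the slope.
The limit of static friction is μ_s N = 482.1 N.
Since 154.6 N is within the 482.1 N limit, the container stays put and friction is exactly 155 N.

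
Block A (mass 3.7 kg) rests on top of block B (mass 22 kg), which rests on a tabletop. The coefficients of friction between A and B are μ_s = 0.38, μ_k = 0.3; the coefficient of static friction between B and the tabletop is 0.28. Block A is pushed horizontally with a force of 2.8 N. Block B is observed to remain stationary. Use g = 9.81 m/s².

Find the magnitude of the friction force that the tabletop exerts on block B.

The normal force B exerts on A is simply A's weight, N₁ = 36.3 N.
Maximum static friction on A from B: μ_s N₁ = 0.38×36.3 = 13.79 N.
Since P = 2.8 N ≤ 13.79 N, A does not slip on B; friction on A equals P = 2.8 N.
By Newton's third law B feels 2.8 N forward from A. With B stationary, the floor's static friction on B balances it: f₂ = 2.8 N (well within μ_s(m_A+m_B)g = 70.59 N).

f ≈ 2.8 N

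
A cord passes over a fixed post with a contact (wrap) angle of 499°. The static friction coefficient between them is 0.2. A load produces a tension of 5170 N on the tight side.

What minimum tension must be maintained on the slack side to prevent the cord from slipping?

Capstan equation at impending slip: T_tight/T_slack = e^{μβ}.
β = 499° = 8.709 rad; e^{μβ} = e^{0.2×8.709} = 5.708.
T_slack = T_tight / e^{μβ} = 5170 / 5.708 = 906 N.

T_min ≈ 906 N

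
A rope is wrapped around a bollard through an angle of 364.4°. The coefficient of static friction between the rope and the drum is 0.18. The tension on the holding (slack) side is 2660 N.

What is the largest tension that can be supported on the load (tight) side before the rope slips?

T_max ≈ 8360 N

At impending slip the capstan equation gives T₂/T₁ = e^{μβ} with β in radians.
β = 364.4° × π/180 = 6.36 rad.
e^{μβ} = e^{0.18×6.36} = 3.142.
T₂ = T₁ · e^{μβ} = 2660 × 3.142 = 8360 N.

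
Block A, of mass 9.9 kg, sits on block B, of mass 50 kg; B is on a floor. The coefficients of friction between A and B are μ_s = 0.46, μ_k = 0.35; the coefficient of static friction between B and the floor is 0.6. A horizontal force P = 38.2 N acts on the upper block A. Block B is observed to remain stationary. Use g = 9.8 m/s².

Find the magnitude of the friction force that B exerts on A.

f ≈ 38.2 N

The normal force B exerts on A is simply A's weight, N₁ = 97.02 N.
So the A–B interface can sustain at most μ_s N₁ = 44.63 N of static friction.
P = 38.2 N is within that limit, so A and B move together (both at rest); the A–B friction is simply f₁ = P = 38.2 N.
By Newton's third law B feels 38.2 N forward from A. With B stationary, the floor's static friction on B balances it: f₂ = 38.2 N (well within μ_s(m_A+m_B)g = 352.2 N).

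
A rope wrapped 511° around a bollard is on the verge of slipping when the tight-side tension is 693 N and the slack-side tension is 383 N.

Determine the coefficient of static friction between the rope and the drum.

μ ≈ 0.0665

T₂/T₁ = e^{μβ} → μ = ln(T₂/T₁)/β.
β = 511° = 8.919 rad.
μ = ln(693/383)/8.919 = ln(1.809)/8.919 = 0.0665.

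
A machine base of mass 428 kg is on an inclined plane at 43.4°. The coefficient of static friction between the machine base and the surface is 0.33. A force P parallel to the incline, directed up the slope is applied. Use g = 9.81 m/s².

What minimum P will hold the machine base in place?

The machine base tends to slide down (tan θ > μ_s), so at the point of impending slip friction acts up-slope at its limit: f = μ_s N.
P is parallel to the surface, so N = m g cos θ = 3050 N.
Along the incline: P + μ_s N = m g sin θ, so P = 2880 − 0.33×3050 = 1880 N.

P_min ≈ 1880 N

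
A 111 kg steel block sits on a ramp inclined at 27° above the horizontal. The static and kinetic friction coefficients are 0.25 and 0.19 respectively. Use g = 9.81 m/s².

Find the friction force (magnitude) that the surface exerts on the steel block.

f ≈ 184 N (up the incline)

Normal force: N = m g cos θ = 111 × 9.81 × cos 27° = 970.2 N.
For equilibrium along the incline, friction must balance the weight component: f = m g sin θ = 494.4 N up the slope.
The static-friction ceiling is μ_s N = 0.25 × 970.2 = 242.6 N.
Since |494.4| > 242.6 N, static friction cannot hold it; the steel block slides down the incline and kinetic friction applies: f = μ_k N = 0.19 × 970.2 = 184 N.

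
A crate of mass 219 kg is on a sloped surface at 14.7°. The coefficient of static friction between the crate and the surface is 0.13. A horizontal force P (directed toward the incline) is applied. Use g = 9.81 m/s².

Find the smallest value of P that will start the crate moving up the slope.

P ≈ 873 N

At impending motion up the slope, friction acts down-slope at its limit: f = μ_s N.
Perpendicular to the incline: N = m g cos θ + P sin θ.
Along the incline: P cos θ = m g sin θ + μ_s N = m g sin θ + μ_s (m g cos θ + P sin θ).
Solving, P (cos θ − μ_s sin θ) = m g (sin θ + μ_s cos θ), so P = 219×9.81×(sin 14.7° + 0.13 cos 14.7°)/(cos 14.7° − 0.13 sin 14.7°) = 2150×0.3795/0.9343 = 873 N.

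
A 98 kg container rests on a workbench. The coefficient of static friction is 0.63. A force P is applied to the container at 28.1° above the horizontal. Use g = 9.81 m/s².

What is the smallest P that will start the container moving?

N = m g − P sin α (the pull lifts the container).
At impending slip, P cos α = μ_s N = μ_s (m g − P sin α).
Solving: P (cos α + μ_s sin α) = μ_s m g → P = 0.63×961/(cos 28.1° + 0.63 sin 28.1°) = 606/1.179 = 514 N.

P ≈ 514 N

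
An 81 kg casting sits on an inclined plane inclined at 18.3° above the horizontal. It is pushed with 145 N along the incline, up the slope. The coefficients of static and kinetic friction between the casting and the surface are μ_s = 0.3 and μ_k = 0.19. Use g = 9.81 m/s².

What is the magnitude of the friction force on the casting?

Normal force: N = m g cos θ = 81 × 9.81 × cos 18.3° = 754.4 N.
For equilibrium along the incline the friction force must supply f = m g sin θ − P = 249.5 − 145 = 104.5 N (positive meaning up-slope).
Static friction can supply at most μ_s N = 226.3 N.
Since |104.5| ≤ 226.3 N, static friction is sufficient; f equals the required value, not μ_s N.

f ≈ 105 N (up the incline)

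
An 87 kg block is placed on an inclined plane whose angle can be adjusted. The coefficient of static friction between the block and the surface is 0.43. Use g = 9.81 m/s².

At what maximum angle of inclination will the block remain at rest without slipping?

At the slip threshold, m g sin θ = μ_s · m g cos θ, so tan θ = μ_s.
θ_max = arctan(0.43) = 23.3°.

θ_max ≈ 23.3°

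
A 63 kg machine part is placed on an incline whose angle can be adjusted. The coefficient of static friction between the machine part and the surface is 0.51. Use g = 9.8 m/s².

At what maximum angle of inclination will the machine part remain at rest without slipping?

θ_max ≈ 27°

At the slip threshold, m g sin θ = μ_s · m g cos θ, so tan θ = μ_s.
θ_max = arctan(0.51) = 27°.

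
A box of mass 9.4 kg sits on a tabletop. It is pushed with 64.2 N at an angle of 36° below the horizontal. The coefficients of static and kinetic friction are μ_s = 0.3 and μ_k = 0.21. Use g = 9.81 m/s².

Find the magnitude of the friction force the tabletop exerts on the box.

The vertical component of P adds to the normal force: N = m g + P sin α = 92.21 + 37.74 = 129.9 N.
For equilibrium, f = P cos α = 64.2×cos 36° = 51.94 N.
The static-friction limit is μ_s N = 38.98 N.
51.94 > 38.98 N → the box slides; f = μ_k N = 0.21×129.9 = 27.3 N.

f ≈ 27.3 N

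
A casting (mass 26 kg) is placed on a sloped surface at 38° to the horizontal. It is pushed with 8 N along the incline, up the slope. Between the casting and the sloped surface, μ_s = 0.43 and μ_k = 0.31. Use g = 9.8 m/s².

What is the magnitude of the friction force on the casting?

Perpendicular to the surface, N = m g cos θ = 26·9.8·cos 38° = 200.8 N.
The friction needed for equilibrium is m g sin θ − P = 156.9 − 8 = 148.9 N, measured positive up-slope.
Maximum static friction available: μ_s N = 0.43 × 200.8 = 86.34 N.
Since |148.9| > 86.34 N, static friction cannot hold it; the casting slides down the incline and kinetic friction applies: f = μ_k N = 0.31 × 200.8 = 62.2 N.

f ≈ 62.2 N (up the incline)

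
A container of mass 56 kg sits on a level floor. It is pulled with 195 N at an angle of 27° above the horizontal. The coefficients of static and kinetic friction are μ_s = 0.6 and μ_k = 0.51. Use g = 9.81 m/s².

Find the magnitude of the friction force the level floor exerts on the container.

N = m g − P sin α = 549.4 − 195×sin 27° = 460.8 N.
Horizontally, friction must balance P cos α = 173.7 N.
μ_s N = 0.6 × 460.8 = 276.5 N.
173.7 ≤ 276.5 N → static; friction equals the required 174 N.

f ≈ 174 N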